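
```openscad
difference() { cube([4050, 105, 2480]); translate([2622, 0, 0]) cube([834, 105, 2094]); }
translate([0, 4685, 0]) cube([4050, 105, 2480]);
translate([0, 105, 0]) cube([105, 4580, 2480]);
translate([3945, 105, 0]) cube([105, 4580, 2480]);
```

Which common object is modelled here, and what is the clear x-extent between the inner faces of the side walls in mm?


A single room. The interior width is 3840 mm.

Four walls enclosing a rectangle with a door in the front wall — a room. Outside width 4050 minus two 105 mm walls gives 3840 mm.


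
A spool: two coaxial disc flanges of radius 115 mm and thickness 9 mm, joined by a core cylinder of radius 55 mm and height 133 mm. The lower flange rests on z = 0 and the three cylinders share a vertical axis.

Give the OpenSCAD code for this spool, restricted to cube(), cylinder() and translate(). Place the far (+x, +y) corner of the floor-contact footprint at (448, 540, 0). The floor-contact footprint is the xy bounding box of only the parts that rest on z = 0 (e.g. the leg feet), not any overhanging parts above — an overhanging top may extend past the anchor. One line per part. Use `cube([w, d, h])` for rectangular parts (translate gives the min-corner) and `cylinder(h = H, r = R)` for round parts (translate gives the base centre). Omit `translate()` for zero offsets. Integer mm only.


translate([333, 425, 0]) cylinder(h = 9, r = 115);
translate([333, 425, 9]) cylinder(h = 133, r = 55);
translate([333, 425, 142]) cylinder(h = 9, r = 115);


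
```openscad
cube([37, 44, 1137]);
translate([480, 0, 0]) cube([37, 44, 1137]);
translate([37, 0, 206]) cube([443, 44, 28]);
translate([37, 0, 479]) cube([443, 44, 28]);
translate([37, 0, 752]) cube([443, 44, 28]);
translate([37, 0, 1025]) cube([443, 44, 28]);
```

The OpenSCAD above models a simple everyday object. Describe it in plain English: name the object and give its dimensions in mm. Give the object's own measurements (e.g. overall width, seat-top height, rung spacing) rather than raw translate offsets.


A straight ladder. Two 37×44 mm vertical rails, 1137 mm tall, stand 517 mm apart (outside-to-outside) with their front faces coplanar on the −y side. 4 rungs, each 44 mm deep and 28 mm tall, span between the inner faces of the rails, front faces flush with the rails. The lowest rung's underside is at z = 206 mm and rungs are spaced 273 mm apart (underside to underside).


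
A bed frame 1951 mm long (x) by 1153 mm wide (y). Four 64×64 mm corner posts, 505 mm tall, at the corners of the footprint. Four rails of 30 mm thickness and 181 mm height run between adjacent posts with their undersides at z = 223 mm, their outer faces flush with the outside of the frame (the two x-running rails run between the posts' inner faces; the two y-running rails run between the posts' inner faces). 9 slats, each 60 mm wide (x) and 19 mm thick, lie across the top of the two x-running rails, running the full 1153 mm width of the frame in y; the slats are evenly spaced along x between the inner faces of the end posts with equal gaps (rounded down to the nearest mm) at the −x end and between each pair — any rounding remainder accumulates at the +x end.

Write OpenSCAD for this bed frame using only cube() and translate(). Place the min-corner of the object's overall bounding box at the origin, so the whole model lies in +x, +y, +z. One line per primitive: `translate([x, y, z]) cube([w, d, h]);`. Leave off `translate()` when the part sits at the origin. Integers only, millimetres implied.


// slat z = rail_z + rail_h = 223 + 181 = 404
// slat gap = ⌊(1823 − 9·60) / 10⌋ = 128
cube([64, 64, 505]);
translate([0, 1089, 0]) cube([64, 64, 505]);
translate([1887, 0, 0]) cube([64, 64, 505]);
translate([1887, 1089, 0]) cube([64, 64, 505]);
translate([64, 0, 223]) cube([1823, 30, 181]);
translate([64, 1123, 223]) cube([1823, 30, 181]);
translate([0, 64, 223]) cube([30, 1025, 181]);
translate([1921, 64, 223]) cube([30, 1025, 181]);
translate([192, 0, 404]) cube([60, 1153, 19]);
translate([380, 0, 404]) cube([60, 1153, 19]);
translate([568, 0, 404]) cube([60, 1153, 19]);
translate([756, 0, 404]) cube([60, 1153, 19]);
translate([944, 0, 404]) cube([60, 1153, 19]);
translate([1132, 0, 404]) cube([60, 1153, 19]);
translate([1320, 0, 404]) cube([60, 1153, 19]);
translate([1508, 0, 404]) cube([60, 1153, 19]);
translate([1696, 0, 404]) cube([60, 1153, 19]);


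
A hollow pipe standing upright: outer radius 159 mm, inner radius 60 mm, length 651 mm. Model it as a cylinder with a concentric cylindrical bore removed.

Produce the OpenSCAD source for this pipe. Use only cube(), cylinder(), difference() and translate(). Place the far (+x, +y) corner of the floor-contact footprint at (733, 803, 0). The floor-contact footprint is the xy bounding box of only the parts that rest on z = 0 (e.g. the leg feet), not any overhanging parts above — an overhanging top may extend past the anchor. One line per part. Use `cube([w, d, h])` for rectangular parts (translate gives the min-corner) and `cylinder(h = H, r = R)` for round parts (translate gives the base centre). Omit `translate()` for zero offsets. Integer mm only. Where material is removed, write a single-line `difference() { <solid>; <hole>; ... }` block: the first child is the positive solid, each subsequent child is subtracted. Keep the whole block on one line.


difference() { translate([574, 644, 0]) cylinder(h = 651, r = 159); translate([574, 644, 0]) cylinder(h = 651, r = 60); }


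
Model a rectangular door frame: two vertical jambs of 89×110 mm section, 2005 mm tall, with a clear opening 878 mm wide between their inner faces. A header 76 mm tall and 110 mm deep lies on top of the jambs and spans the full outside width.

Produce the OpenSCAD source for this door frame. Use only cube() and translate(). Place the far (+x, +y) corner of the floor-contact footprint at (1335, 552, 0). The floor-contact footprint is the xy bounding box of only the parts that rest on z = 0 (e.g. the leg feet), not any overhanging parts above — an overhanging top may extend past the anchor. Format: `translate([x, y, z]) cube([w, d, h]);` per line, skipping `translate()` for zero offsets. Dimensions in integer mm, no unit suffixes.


translate([279, 442, 0]) cube([89, 110, 2005]);
translate([1246, 442, 0]) cube([89, 110, 2005]);
translate([279, 442, 2005]) cube([1056, 110, 76]);


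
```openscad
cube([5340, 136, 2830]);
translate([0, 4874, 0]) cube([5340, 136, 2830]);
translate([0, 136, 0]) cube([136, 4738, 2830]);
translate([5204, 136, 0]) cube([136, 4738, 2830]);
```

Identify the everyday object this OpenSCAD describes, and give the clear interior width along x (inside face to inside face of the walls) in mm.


A house (or room) frame. The interior width is 5068 mm.

Four 2830 mm walls enclosing a rectangle with no floor or roof — a room or house frame. Outside width is 5340 mm and wall thickness is 136 mm, so the interior width is 5340 − 2 × 136 = 5068 mm.


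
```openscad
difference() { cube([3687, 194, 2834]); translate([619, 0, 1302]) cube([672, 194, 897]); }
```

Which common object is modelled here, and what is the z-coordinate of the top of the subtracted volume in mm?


A wall with a window opening. The window head height is 2199 mm.

A wall with a rectangular opening subtracted — a window. Sill at z = 1302, opening 897 mm tall, so the head is at 1302 + 897 = 2199 mm.


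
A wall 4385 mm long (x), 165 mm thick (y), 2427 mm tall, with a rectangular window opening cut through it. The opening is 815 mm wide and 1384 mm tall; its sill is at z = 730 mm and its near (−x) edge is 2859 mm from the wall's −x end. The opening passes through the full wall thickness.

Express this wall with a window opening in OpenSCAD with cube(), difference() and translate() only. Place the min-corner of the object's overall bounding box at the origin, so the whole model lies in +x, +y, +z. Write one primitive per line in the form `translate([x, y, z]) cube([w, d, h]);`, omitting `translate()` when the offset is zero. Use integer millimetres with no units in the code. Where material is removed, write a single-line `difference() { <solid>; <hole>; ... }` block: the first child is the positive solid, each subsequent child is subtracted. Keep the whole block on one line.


difference() { cube([4385, 165, 2427]); translate([2859, 0, 730]) cube([815, 165, 1384]); }


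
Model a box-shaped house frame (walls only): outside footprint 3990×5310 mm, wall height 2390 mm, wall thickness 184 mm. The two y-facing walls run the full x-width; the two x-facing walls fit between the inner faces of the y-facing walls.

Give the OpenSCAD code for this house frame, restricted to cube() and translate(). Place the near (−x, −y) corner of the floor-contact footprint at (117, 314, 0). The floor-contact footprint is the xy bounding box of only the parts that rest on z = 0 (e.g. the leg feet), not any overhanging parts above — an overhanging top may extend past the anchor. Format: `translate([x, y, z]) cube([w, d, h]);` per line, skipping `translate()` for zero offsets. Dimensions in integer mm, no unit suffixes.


translate([117, 314, 0]) cube([3990, 184, 2390]);
translate([117, 5440, 0]) cube([3990, 184, 2390]);
translate([117, 498, 0]) cube([184, 4942, 2390]);
translate([3923, 498, 0]) cube([184, 4942, 2390]);


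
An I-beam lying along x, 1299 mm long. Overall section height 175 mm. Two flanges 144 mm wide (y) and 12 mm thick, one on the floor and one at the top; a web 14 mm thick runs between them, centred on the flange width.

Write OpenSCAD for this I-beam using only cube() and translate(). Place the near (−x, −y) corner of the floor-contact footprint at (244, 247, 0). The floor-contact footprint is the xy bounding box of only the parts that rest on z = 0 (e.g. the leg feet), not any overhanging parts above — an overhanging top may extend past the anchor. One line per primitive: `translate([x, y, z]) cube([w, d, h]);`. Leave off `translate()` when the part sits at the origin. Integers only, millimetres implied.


translate([244, 247, 0]) cube([1299, 144, 12]);
translate([244, 312, 12]) cube([1299, 14, 151]);
translate([244, 247, 163]) cube([1299, 144, 12]);


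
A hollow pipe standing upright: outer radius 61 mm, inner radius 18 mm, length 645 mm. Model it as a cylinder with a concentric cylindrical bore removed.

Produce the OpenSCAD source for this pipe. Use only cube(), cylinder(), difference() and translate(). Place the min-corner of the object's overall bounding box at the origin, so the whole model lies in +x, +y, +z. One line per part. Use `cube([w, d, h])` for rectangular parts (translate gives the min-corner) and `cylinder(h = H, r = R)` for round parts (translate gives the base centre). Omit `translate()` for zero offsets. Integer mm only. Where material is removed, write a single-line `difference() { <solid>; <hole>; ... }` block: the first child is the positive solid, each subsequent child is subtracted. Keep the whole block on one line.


difference() { translate([61, 61, 0]) cylinder(h = 645, r = 61); translate([61, 61, 0]) cylinder(h = 645, r = 18); }


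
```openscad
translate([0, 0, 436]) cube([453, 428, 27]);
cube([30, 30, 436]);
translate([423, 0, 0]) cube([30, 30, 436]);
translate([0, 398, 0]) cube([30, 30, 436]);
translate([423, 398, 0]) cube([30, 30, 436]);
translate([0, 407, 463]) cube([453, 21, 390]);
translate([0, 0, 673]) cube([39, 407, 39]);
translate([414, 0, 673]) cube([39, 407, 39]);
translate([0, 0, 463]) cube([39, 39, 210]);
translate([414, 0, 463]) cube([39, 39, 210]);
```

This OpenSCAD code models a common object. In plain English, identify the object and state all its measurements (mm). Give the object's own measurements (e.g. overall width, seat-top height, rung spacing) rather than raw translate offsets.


A chair. The seat is a 453×428×27 mm slab with its top at z = 463 mm, on four 30×30 mm corner legs (flush with the seat edges, standing on z = 0). A flat backrest 21 mm thick, 390 mm tall, spans the full seat width and rises from the seat top along its +y edge, rear face flush with the rear of the seat. Two armrests of 39×39 mm section run along each side from the seat's front edge to the front of the backrest, top faces 249 mm above the seat top and outer faces flush with the seat's x-edges; a 39×39 mm post under the front of each armrest stands on the seat at the front corner.


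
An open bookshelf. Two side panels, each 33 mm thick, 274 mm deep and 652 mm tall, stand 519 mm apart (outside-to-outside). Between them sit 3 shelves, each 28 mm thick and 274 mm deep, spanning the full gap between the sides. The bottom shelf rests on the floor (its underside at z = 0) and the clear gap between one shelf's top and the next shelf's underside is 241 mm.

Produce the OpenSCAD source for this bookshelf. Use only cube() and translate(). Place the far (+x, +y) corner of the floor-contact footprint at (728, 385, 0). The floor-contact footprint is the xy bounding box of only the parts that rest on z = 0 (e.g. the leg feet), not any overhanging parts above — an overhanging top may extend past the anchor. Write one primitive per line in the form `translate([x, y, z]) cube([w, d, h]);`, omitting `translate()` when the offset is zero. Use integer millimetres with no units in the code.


translate([209, 111, 0]) cube([33, 274, 652]);
translate([695, 111, 0]) cube([33, 274, 652]);
translate([242, 111, 0]) cube([453, 274, 28]);
translate([242, 111, 269]) cube([453, 274, 28]);
translate([242, 111, 538]) cube([453, 274, 28]);


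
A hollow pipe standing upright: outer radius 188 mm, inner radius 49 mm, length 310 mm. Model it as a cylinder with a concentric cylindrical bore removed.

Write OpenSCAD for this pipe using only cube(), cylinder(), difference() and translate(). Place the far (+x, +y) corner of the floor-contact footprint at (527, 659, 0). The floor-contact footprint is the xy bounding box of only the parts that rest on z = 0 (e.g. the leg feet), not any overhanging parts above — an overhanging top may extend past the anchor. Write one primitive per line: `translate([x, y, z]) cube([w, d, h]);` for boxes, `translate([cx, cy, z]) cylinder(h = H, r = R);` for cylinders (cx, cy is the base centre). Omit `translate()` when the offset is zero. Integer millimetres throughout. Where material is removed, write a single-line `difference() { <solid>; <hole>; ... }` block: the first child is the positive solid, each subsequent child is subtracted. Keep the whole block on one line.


difference() { translate([339, 471, 0]) cylinder(h = 310, r = 188); translate([339, 471, 0]) cylinder(h = 310, r = 49); }


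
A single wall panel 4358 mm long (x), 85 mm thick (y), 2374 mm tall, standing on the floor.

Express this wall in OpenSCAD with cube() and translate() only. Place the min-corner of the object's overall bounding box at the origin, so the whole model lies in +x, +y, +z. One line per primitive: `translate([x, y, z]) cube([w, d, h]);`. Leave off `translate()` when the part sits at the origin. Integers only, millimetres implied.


cube([4358, 85, 2374]);


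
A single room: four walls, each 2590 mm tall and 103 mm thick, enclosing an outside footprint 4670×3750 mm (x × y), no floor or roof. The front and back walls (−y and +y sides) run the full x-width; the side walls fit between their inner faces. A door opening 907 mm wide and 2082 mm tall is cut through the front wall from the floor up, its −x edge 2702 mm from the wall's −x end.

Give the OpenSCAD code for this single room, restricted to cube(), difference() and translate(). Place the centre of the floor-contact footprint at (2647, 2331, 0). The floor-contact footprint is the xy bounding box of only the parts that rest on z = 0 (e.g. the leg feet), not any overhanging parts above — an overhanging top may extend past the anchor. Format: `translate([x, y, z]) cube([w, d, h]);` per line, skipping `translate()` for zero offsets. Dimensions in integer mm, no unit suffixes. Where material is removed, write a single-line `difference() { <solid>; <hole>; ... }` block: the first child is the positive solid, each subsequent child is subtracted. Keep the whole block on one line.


difference() { translate([312, 456, 0]) cube([4670, 103, 2590]); translate([3014, 456, 0]) cube([907, 103, 2082]); }
translate([312, 4103, 0]) cube([4670, 103, 2590]);
translate([312, 559, 0]) cube([103, 3544, 2590]);
translate([4879, 559, 0]) cube([103, 3544, 2590]);


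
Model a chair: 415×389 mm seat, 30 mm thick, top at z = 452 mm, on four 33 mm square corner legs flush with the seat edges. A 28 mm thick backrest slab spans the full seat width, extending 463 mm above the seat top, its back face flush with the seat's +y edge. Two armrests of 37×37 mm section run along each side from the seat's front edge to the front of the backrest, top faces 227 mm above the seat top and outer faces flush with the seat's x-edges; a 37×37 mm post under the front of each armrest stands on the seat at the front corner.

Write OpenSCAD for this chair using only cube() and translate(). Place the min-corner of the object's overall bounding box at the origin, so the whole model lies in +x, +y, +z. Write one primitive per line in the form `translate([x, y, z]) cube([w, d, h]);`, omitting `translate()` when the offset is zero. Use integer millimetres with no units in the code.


// leg_h = 452 - 30 = 422
// arm post h = 227 - 37 = 190
translate([0, 0, 422]) cube([415, 389, 30]);
cube([33, 33, 422]);
translate([382, 0, 0]) cube([33, 33, 422]);
translate([0, 356, 0]) cube([33, 33, 422]);
translate([382, 356, 0]) cube([33, 33, 422]);
translate([0, 361, 452]) cube([415, 28, 463]);
translate([0, 0, 642]) cube([37, 361, 37]);
translate([378, 0, 642]) cube([37, 361, 37]);
translate([0, 0, 452]) cube([37, 37, 190]);
translate([378, 0, 452]) cube([37, 37, 190]);


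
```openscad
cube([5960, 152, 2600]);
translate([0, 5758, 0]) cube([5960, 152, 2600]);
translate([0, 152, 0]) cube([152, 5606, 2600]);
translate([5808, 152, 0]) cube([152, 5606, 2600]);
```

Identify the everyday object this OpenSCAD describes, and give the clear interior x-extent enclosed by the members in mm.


A house (or room) frame. The interior width is 5656 mm.

Four 2600 mm walls enclosing a rectangle with no floor or roof — a room or house frame. Outside width is 5960 mm and wall thickness is 152 mm, so the interior width is 5960 − 2 × 152 = 5656 mm.


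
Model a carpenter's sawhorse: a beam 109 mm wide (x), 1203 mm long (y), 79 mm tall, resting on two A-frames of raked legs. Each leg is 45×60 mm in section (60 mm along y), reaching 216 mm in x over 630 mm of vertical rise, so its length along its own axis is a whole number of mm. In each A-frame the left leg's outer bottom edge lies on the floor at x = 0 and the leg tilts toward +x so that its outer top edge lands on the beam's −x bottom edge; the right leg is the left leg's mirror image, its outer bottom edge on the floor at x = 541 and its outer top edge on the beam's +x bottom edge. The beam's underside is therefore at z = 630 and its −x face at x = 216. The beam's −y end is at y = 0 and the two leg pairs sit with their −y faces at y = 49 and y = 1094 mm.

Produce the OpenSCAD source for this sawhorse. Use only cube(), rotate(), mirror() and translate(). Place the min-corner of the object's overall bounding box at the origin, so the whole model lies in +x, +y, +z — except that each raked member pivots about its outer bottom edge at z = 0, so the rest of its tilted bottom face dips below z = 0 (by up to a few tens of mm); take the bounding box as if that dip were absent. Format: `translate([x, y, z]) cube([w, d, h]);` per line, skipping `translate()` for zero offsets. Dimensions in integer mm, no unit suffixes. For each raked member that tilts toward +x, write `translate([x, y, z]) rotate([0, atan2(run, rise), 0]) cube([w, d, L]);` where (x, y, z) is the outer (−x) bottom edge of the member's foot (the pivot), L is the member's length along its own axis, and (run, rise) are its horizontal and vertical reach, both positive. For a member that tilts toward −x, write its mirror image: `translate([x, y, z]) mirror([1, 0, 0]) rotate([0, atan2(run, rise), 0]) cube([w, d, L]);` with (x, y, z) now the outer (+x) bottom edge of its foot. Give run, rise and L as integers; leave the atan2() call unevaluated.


translate([216, 0, 630]) cube([109, 1203, 79]);
translate([0, 49, 0]) rotate([0, atan2(216, 630), 0]) cube([45, 60, 666]);
translate([541, 49, 0]) mirror([1, 0, 0]) rotate([0, atan2(216, 630), 0]) cube([45, 60, 666]);
translate([0, 1094, 0]) rotate([0, atan2(216, 630), 0]) cube([45, 60, 666]);
translate([541, 1094, 0]) mirror([1, 0, 0]) rotate([0, atan2(216, 630), 0]) cube([45, 60, 666]);


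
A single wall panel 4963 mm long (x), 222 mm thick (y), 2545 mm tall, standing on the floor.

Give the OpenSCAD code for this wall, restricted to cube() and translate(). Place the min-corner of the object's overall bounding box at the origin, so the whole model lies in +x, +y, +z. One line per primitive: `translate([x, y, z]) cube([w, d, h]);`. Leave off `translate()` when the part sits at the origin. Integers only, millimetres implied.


cube([4963, 222, 2545]);


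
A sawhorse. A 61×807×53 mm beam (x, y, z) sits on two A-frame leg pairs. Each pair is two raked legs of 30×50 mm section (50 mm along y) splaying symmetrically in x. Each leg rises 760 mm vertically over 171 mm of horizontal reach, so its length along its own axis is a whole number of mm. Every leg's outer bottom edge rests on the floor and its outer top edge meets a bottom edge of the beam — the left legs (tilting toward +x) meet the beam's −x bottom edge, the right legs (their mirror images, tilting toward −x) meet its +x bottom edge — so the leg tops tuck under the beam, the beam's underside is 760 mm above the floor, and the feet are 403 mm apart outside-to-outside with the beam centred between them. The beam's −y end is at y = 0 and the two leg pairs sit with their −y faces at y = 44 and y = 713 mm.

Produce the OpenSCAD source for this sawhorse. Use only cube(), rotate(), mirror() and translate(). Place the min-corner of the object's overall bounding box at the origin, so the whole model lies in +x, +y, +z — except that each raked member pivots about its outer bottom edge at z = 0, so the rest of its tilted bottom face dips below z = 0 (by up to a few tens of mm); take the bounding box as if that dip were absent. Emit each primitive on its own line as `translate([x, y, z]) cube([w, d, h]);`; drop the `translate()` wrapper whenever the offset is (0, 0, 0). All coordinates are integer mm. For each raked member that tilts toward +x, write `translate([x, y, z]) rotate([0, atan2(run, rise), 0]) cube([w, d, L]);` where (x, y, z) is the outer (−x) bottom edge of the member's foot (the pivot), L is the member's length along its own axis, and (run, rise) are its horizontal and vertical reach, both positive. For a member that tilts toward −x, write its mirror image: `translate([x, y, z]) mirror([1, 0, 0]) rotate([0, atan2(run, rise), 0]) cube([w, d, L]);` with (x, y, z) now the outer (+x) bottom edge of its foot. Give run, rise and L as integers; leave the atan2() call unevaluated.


translate([171, 0, 760]) cube([61, 807, 53]);
translate([0, 44, 0]) rotate([0, atan2(171, 760), 0]) cube([30, 50, 779]);
translate([403, 44, 0]) mirror([1, 0, 0]) rotate([0, atan2(171, 760), 0]) cube([30, 50, 779]);
translate([0, 713, 0]) rotate([0, atan2(171, 760), 0]) cube([30, 50, 779]);
translate([403, 713, 0]) mirror([1, 0, 0]) rotate([0, atan2(171, 760), 0]) cube([30, 50, 779]);


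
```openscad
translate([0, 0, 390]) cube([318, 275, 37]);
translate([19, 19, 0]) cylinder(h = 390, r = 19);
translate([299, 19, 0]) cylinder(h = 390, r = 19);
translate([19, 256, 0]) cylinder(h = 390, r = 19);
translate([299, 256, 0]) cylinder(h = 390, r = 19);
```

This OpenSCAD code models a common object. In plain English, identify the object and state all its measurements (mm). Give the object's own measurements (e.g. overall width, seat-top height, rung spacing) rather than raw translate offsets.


A simple wooden stool: a rectangular seat 318 mm (x) by 275 mm (y), 37 mm thick, top face at z = 427 mm, on four round legs, each 38 mm in diameter. The legs rest on z = 0, each leg's axis is inset half a diameter from the nearest pair of seat edges (so the leg's bounding box is flush with the corner).


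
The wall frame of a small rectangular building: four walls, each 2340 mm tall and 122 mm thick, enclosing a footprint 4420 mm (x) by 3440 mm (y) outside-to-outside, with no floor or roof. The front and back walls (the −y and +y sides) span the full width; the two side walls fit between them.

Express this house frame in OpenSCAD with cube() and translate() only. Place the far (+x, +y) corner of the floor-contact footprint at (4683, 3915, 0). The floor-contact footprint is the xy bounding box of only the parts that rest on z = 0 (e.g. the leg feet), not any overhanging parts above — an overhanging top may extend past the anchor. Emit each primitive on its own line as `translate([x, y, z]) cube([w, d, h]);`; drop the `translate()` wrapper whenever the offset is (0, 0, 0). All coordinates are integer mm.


translate([263, 475, 0]) cube([4420, 122, 2340]);
translate([263, 3793, 0]) cube([4420, 122, 2340]);
translate([263, 597, 0]) cube([122, 3196, 2340]);
translate([4561, 597, 0]) cube([122, 3196, 2340]);


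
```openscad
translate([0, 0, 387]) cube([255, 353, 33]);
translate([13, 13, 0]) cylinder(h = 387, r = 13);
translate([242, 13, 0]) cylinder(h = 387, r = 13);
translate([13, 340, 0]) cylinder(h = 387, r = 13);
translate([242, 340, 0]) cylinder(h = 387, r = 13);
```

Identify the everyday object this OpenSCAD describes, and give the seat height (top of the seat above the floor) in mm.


A stool. The seat height is 420 mm.

A 255×353×33 slab at z = 387 on four corner cylinders — a stool. The seat top is 387 + 33 = 420 mm.


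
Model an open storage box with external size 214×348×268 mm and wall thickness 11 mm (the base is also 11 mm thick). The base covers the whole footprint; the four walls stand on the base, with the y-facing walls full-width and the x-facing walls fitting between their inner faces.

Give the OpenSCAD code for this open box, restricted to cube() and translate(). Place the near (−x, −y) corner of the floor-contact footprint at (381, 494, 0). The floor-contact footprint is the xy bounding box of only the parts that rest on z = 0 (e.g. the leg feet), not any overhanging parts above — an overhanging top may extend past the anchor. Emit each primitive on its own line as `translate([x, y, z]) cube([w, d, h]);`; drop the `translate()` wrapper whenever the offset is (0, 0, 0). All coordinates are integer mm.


translate([381, 494, 0]) cube([214, 348, 11]);
translate([381, 494, 11]) cube([214, 11, 257]);
translate([381, 831, 11]) cube([214, 11, 257]);
translate([381, 505, 11]) cube([11, 326, 257]);
translate([584, 505, 11]) cube([11, 326, 257]);


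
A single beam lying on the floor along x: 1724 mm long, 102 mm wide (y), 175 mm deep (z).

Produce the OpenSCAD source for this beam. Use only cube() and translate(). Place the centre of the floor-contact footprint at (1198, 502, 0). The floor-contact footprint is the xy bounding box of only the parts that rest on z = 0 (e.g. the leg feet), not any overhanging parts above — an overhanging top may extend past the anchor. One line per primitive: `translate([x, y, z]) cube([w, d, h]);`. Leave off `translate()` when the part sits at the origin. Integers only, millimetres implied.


translate([336, 451, 0]) cube([1724, 102, 175]);


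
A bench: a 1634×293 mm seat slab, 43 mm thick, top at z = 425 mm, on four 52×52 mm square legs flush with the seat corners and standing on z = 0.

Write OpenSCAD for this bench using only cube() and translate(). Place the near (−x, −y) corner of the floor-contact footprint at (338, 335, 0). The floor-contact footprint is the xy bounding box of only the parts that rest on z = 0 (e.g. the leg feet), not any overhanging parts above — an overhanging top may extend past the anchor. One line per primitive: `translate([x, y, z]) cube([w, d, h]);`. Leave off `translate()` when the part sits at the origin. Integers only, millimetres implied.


translate([338, 335, 382]) cube([1634, 293, 43]);
translate([338, 335, 0]) cube([52, 52, 382]);
translate([338, 576, 0]) cube([52, 52, 382]);
translate([1920, 335, 0]) cube([52, 52, 382]);
translate([1920, 576, 0]) cube([52, 52, 382]);


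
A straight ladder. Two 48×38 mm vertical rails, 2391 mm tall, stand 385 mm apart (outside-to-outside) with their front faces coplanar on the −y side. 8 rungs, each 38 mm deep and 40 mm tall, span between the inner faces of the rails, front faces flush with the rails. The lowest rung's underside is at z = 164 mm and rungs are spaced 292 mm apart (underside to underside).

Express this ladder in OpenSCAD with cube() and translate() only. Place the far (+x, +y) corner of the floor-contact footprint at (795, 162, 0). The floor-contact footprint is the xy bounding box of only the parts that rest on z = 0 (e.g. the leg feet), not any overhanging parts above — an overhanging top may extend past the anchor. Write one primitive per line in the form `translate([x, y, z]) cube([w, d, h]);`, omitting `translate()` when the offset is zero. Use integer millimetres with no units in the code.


// rung span = 385 - 2*48 = 289
// rung[k] z = 164 + k*292
translate([410, 124, 0]) cube([48, 38, 2391]);
translate([747, 124, 0]) cube([48, 38, 2391]);
translate([458, 124, 164]) cube([289, 38, 40]);
translate([458, 124, 456]) cube([289, 38, 40]);
translate([458, 124, 748]) cube([289, 38, 40]);
translate([458, 124, 1040]) cube([289, 38, 40]);
translate([458, 124, 1332]) cube([289, 38, 40]);
translate([458, 124, 1624]) cube([289, 38, 40]);
translate([458, 124, 1916]) cube([289, 38, 40]);
translate([458, 124, 2208]) cube([289, 38, 40]);


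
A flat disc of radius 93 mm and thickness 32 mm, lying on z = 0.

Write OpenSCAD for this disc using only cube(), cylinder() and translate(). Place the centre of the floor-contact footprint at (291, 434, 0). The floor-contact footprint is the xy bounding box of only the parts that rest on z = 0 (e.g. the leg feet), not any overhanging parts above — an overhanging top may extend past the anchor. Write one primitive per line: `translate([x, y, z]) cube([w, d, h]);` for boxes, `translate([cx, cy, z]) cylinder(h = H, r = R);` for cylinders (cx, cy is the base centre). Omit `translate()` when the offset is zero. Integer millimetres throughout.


translate([291, 434, 0]) cylinder(h = 32, r = 93);


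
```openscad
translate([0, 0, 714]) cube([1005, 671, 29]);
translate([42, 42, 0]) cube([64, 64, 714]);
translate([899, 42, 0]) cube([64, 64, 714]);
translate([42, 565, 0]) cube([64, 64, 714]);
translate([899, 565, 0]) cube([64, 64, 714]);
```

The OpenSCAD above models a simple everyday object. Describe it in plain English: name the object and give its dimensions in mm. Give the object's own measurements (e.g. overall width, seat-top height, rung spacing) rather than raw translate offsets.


A rectangular dining table. The top is 1005×671×29 mm with its upper surface at z = 743 mm. It stands on four 64×64 mm square legs, each inset 42 mm from the nearest pair of top edges, running from the floor to the underside of the top.


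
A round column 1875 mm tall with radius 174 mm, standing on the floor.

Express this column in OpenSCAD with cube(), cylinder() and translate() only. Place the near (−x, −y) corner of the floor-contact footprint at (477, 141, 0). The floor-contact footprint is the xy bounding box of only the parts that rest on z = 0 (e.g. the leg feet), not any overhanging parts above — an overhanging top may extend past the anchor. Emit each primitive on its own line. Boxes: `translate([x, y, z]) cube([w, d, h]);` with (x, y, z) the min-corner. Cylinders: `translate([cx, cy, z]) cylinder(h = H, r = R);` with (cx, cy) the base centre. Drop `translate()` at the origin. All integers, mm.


translate([651, 315, 0]) cylinder(h = 1875, r = 174);


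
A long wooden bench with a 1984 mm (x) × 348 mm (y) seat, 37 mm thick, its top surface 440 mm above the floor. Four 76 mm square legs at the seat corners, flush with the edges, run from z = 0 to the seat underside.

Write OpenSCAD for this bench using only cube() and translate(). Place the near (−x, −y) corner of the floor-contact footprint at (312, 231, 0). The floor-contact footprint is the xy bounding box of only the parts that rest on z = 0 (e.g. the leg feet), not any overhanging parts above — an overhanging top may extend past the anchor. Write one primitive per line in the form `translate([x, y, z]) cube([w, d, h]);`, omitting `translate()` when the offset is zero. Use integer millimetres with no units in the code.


translate([312, 231, 403]) cube([1984, 348, 37]);
translate([312, 231, 0]) cube([76, 76, 403]);
translate([312, 503, 0]) cube([76, 76, 403]);
translate([2220, 231, 0]) cube([76, 76, 403]);
translate([2220, 503, 0]) cube([76, 76, 403]);


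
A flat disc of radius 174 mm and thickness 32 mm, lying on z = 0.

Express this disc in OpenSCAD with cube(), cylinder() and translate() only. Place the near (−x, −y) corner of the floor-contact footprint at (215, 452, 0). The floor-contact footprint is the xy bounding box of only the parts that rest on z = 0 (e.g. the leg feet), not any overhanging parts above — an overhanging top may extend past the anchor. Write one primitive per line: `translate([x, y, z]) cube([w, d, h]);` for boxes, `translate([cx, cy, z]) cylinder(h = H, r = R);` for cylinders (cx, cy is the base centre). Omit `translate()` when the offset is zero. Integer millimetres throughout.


translate([389, 626, 0]) cylinder(h = 32, r = 174);


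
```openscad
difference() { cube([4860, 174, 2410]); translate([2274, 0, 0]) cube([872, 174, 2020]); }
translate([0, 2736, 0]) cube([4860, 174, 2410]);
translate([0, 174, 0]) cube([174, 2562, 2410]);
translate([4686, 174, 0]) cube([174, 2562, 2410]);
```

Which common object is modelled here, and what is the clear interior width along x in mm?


A single room. The interior width is 4512 mm.

Four walls enclosing a rectangle with a door in the front wall — a room. Outside width 4860 minus two 174 mm walls gives 4512 mm.


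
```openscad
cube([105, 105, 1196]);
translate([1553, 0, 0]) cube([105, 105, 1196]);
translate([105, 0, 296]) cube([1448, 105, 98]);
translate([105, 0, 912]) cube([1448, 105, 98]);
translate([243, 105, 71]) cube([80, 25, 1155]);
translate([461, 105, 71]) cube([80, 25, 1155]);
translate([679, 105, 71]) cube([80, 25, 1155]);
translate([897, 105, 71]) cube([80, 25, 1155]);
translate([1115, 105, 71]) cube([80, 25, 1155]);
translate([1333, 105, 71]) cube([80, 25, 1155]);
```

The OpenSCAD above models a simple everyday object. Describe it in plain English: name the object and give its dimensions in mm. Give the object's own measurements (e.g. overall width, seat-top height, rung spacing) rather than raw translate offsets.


A fence section. Two 105×105 mm posts, 1196 mm tall, stand on the floor with a clear span of 1448 mm between their inner faces. Two horizontal rails of 105×98 mm section span the gap between the posts with their undersides at z = 296 mm and z = 912 mm, flush with the posts' −y face. 6 pickets, each 80 mm wide, 25 mm thick and 1155 mm tall, are fixed to the +y face of the rails with their bottoms at z = 71 mm, spaced across the span with a 138 mm gap after the −x post and between neighbouring pickets, with 140 mm left before the +x post.


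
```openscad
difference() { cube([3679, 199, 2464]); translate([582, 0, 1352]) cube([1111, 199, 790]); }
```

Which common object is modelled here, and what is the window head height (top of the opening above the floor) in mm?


A wall with a window opening. The window head height is 2142 mm.

A wall with a rectangular opening subtracted — a window. Sill at z = 1352, opening 790 mm tall, so the head is at 1352 + 790 = 2142 mm.


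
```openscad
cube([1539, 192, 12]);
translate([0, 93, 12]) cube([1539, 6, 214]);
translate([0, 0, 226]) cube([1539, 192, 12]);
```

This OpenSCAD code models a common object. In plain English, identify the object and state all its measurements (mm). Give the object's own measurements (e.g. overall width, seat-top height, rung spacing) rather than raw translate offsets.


An I-beam lying along x, 1539 mm long. Overall section height 238 mm. Two flanges 192 mm wide (y) and 12 mm thick, one on the floor and one at the top; a web 6 mm thick runs between them, centred on the flange width.


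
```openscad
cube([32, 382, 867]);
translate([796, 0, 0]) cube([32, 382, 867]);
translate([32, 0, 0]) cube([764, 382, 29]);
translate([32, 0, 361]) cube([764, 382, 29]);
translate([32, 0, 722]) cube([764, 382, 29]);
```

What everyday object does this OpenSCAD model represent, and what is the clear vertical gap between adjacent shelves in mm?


A bookshelf. The clear shelf gap is 332 mm.

Two tall side panels with 3 horizontal boards between them — a bookshelf. The first two shelf undersides are at z = 0 and z = 361; with shelf thickness 29, the clear gap is 361 − 0 − 29 = 332 mm.


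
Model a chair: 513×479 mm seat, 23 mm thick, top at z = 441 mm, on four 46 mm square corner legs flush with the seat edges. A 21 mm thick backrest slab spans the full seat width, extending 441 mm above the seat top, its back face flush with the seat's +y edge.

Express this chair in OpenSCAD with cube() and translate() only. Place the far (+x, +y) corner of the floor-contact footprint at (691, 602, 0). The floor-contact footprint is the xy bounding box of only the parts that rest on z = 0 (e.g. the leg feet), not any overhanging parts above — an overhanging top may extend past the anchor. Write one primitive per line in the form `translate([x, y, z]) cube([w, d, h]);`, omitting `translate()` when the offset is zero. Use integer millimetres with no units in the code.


translate([178, 123, 418]) cube([513, 479, 23]);
translate([178, 123, 0]) cube([46, 46, 418]);
translate([645, 123, 0]) cube([46, 46, 418]);
translate([178, 556, 0]) cube([46, 46, 418]);
translate([645, 556, 0]) cube([46, 46, 418]);
translate([178, 581, 441]) cube([513, 21, 441]);


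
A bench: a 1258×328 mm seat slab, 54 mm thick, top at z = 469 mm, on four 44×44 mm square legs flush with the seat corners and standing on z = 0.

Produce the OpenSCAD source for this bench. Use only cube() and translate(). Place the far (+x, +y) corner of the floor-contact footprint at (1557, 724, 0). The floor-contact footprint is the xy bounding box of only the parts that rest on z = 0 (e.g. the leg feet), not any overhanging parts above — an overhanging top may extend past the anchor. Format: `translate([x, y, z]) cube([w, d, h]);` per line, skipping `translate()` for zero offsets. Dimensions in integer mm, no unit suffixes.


// leg_h = 469 − 54 = 415
translate([299, 396, 415]) cube([1258, 328, 54]);
translate([299, 396, 0]) cube([44, 44, 415]);
translate([299, 680, 0]) cube([44, 44, 415]);
translate([1513, 396, 0]) cube([44, 44, 415]);
translate([1513, 680, 0]) cube([44, 44, 415]);


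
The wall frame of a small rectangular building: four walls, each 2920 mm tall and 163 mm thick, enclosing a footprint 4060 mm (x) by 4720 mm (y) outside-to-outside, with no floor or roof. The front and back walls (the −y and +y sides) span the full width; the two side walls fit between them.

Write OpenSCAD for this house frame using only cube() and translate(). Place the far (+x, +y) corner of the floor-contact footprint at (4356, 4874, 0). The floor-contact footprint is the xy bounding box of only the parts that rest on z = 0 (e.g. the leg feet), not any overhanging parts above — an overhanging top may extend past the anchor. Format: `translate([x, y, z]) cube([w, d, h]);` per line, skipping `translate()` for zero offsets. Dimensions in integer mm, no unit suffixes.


translate([296, 154, 0]) cube([4060, 163, 2920]);
translate([296, 4711, 0]) cube([4060, 163, 2920]);
translate([296, 317, 0]) cube([163, 4394, 2920]);
translate([4193, 317, 0]) cube([163, 4394, 2920]);
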